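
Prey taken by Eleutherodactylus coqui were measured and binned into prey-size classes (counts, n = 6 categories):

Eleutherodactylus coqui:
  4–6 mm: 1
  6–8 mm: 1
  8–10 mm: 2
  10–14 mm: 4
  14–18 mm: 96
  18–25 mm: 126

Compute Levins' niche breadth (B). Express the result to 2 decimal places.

Proportions for Eleutherodactylus coqui (n=230): 1/230=0.0043, 1/230=0.0043, 2/230=0.0087, 4/230=0.0174, 96/230=0.4174, 126/230=0.5478
Σpᵢ² = 0.0043² + 0.0043² + 0.0087² + 0.0174² + 0.4174² + 0.5478² = 0.000018 + 0.000018 + 0.000076 + 0.000303 + 0.174223 + 0.300085 = 0.474723
B = 1 / 0.474723 = 2.1065

2.11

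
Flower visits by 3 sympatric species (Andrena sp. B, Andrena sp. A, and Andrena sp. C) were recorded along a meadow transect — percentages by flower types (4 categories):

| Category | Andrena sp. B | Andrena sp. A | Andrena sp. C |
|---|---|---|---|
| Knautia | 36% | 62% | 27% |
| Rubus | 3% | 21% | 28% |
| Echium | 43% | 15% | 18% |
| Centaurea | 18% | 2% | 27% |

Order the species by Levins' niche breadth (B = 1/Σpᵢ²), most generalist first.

Convert percentages to proportions (divide by 100).
Σp_Bᵢ² = 0.36² + 0.03² + 0.43² + 0.18² = 0.1296 + 0.0009 + 0.1849 + 0.0324 = 0.3478
B_B = 1 / 0.3478 = 2.8752
Σp_Aᵢ² = 0.62² + 0.21² + 0.15² + 0.02² = 0.3844 + 0.0441 + 0.0225 + 0.0004 = 0.4514
B_A = 1 / 0.4514 = 2.2153
Σp_Cᵢ² = 0.27² + 0.28² + 0.18² + 0.27² = 0.0729 + 0.0784 + 0.0324 + 0.0729 = 0.2566
B_C = 1 / 0.2566 = 3.8971
Ranking by B (broadest → narrowest): Andrena sp. C (3.90) > Andrena sp. B (2.88) > Andrena sp. A (2.22)

Andrena sp. C > Andrena sp. B > Andrena sp. A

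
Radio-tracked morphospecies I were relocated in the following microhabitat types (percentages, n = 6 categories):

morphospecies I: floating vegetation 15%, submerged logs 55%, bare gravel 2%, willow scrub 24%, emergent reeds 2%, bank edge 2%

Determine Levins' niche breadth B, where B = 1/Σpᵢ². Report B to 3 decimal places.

Convert percentages to proportions (divide by 100).
Σpᵢ² = 0.15² + 0.55² + 0.02² + 0.24² + 0.02² + 0.02² = 0.0225 + 0.3025 + 0.0004 + 0.0576 + 0.0004 + 0.0004 = 0.3838
B = 1 / 0.3838 = 2.60552

2.606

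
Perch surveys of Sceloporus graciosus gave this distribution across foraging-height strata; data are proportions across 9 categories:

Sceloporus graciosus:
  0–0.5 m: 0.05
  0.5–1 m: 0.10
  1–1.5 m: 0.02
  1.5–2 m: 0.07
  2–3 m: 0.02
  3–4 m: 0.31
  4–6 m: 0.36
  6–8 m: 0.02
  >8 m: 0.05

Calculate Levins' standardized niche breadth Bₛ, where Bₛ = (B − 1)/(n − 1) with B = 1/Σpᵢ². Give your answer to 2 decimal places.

Σpᵢ² = 0.05² + 0.10² + 0.02² + 0.07² + 0.02² + 0.31² + 0.36² + 0.02² + 0.05² = 0.0025 + 0.0100 + 0.0004 + 0.0049 + 0.0004 + 0.0961 + 0.1296 + 0.0004 + 0.0025 = 0.2468
B = 1 / 0.2468 = 4.0519
Bₛ = (B − 1)/(n − 1) = (4.0519 − 1)/(9 − 1) = 3.0519/8 = 0.3815

0.38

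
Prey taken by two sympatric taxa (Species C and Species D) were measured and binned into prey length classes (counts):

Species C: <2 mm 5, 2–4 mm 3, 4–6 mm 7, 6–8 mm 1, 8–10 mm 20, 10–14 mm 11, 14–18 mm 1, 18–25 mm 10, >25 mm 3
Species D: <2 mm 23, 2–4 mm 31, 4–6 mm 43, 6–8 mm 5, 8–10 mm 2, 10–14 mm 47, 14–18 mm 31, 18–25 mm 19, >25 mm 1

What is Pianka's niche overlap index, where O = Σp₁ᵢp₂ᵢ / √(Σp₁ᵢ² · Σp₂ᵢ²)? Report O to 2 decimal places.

Proportions for Species C (n=61): 5/61=0.0820, 3/61=0.0492, 7/61=0.1148, 1/61=0.0164, 20/61=0.3279, 11/61=0.1803, 1/61=0.0164, 10/61=0.1639, 3/61=0.0492
Proportions for Species D (n=202): 23/202=0.1139, 31/202=0.1535, 43/202=0.2129, 5/202=0.0248, 2/202=0.0099, 47/202=0.2327, 31/202=0.1535, 19/202=0.0941, 1/202=0.0050
Σ p₁ᵢp₂ᵢ = 0.009340 + 0.007552 + 0.024441 + 0.000407 + 0.003246 + 0.041956 + 0.002517 + 0.015423 + 0.000246 = 0.105128
Σp_1ᵢ² = 0.0820² + 0.0492² + 0.1148² + 0.0164² + 0.3279² + 0.1803² + 0.0164² + 0.1639² + 0.0492² = 0.006724 + 0.002421 + 0.013179 + 0.000269 + 0.107518 + 0.032508 + 0.000269 + 0.026863 + 0.002421 = 0.192172
Σp_2ᵢ² = 0.1139² + 0.1535² + 0.2129² + 0.0248² + 0.0099² + 0.2327² + 0.1535² + 0.0941² + 0.0050² = 0.012973 + 0.023562 + 0.045326 + 0.000615 + 0.000098 + 0.054149 + 0.023562 + 0.008855 + 0.000025 = 0.169165
O = 0.105128 / √(0.192172 × 0.169165) = 0.105128 / 0.1803019 = 0.5831

0.58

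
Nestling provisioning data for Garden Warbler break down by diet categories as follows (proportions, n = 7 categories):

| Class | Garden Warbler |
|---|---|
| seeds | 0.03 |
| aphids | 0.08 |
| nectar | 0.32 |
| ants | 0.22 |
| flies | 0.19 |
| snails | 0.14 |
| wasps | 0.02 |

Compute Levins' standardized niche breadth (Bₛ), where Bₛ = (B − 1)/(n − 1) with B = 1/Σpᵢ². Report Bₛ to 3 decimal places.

0.611

Σpᵢ² = 0.03² + 0.08² + 0.32² + 0.22² + 0.19² + 0.14² + 0.02² = 0.0009 + 0.0064 + 0.1024 + 0.0484 + 0.0361 + 0.0196 + 0.0004 = 0.2142
B = 1 / 0.2142 = 4.66853
Bₛ = (B − 1)/(n − 1) = (4.66853 − 1)/(7 − 1) = 3.66853/6 = 0.61142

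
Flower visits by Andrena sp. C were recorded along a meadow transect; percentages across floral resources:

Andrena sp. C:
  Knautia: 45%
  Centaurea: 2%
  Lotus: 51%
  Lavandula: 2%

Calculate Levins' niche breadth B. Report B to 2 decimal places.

Convert percentages to proportions (divide by 100).
Σpᵢ² = 0.45² + 0.02² + 0.51² + 0.02² = 0.2025 + 0.0004 + 0.2601 + 0.0004 = 0.4634
B = 1 / 0.4634 = 2.1580

2.16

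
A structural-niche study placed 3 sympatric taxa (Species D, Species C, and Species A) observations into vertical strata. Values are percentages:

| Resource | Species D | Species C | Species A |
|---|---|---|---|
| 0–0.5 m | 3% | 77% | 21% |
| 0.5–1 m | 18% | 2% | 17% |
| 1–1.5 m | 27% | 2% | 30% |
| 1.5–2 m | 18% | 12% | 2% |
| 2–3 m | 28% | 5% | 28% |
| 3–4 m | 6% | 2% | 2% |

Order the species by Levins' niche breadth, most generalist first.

Convert percentages to proportions (divide by 100).
Σp_Dᵢ² = 0.03² + 0.18² + 0.27² + 0.18² + 0.28² + 0.06² = 0.0009 + 0.0324 + 0.0729 + 0.0324 + 0.0784 + 0.0036 = 0.2206
B_D = 1 / 0.2206 = 4.5331
Σp_Cᵢ² = 0.77² + 0.02² + 0.02² + 0.12² + 0.05² + 0.02² = 0.5929 + 0.0004 + 0.0004 + 0.0144 + 0.0025 + 0.0004 = 0.6110
B_C = 1 / 0.6110 = 1.6367
Σp_Aᵢ² = 0.21² + 0.17² + 0.30² + 0.02² + 0.28² + 0.02² = 0.0441 + 0.0289 + 0.0900 + 0.0004 + 0.0784 + 0.0004 = 0.2422
B_A = 1 / 0.2422 = 4.1288
Ranking by B (broadest → narrowest): Species D (4.53) > Species A (4.13) > Species C (1.64)

Species D > Species A > Species C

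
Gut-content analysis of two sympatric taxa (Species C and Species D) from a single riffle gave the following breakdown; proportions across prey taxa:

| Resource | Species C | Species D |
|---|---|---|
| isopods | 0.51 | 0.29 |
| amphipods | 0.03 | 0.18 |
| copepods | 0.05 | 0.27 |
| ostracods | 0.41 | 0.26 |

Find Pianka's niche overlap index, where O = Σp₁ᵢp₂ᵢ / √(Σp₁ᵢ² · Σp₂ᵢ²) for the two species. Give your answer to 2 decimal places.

Σ p₁ᵢp₂ᵢ = 0.1479 + 0.0054 + 0.0135 + 0.1066 = 0.2734
Σp_1ᵢ² = 0.51² + 0.03² + 0.05² + 0.41² = 0.2601 + 0.0009 + 0.0025 + 0.1681 = 0.4316
Σp_2ᵢ² = 0.29² + 0.18² + 0.27² + 0.26² = 0.0841 + 0.0324 + 0.0729 + 0.0676 = 0.2570
O = 0.2734 / √(0.4316 × 0.2570) = 0.2734 / 0.33305 = 0.8209

0.82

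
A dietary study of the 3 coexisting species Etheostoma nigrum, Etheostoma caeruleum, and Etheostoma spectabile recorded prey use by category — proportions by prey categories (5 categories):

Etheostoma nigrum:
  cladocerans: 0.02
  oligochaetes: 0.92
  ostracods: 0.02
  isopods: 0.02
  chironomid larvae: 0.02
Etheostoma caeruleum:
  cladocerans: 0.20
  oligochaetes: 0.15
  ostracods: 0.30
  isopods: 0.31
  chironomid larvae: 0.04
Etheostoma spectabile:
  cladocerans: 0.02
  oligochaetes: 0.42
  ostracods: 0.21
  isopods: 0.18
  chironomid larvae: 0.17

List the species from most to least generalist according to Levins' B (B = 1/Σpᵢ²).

Etheostoma caeruleum > Etheostoma spectabile > Etheostoma nigrum

Σp_nigrᵢ² = 0.02² + 0.92² + 0.02² + 0.02² + 0.02² = 0.0004 + 0.8464 + 0.0004 + 0.0004 + 0.0004 = 0.8480
B_nigr = 1 / 0.8480 = 1.1792
Σp_caerᵢ² = 0.20² + 0.15² + 0.30² + 0.31² + 0.04² = 0.0400 + 0.0225 + 0.0900 + 0.0961 + 0.0016 = 0.2502
B_caer = 1 / 0.2502 = 3.9968
Σp_specᵢ² = 0.02² + 0.42² + 0.21² + 0.18² + 0.17² = 0.0004 + 0.1764 + 0.0441 + 0.0324 + 0.0289 = 0.2822
B_spec = 1 / 0.2822 = 3.5436
Ranking by B (broadest → narrowest): Etheostoma caeruleum (4.00) > Etheostoma spectabile (3.54) > Etheostoma nigrum (1.18)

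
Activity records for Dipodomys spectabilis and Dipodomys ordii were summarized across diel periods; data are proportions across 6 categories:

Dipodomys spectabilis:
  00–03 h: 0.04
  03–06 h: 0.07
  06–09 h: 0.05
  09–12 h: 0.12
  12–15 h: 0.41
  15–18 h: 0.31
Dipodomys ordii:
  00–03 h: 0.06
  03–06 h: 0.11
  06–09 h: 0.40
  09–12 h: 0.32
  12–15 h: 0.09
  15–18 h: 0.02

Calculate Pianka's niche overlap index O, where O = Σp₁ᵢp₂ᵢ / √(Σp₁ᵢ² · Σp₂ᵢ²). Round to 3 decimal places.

0.389

Σ p₁ᵢp₂ᵢ = 0.0024 + 0.0077 + 0.0200 + 0.0384 + 0.0369 + 0.0062 = 0.1116
Σp_1ᵢ² = 0.04² + 0.07² + 0.05² + 0.12² + 0.41² + 0.31² = 0.0016 + 0.0049 + 0.0025 + 0.0144 + 0.1681 + 0.0961 = 0.2876
Σp_2ᵢ² = 0.06² + 0.11² + 0.40² + 0.32² + 0.09² + 0.02² = 0.0036 + 0.0121 + 0.1600 + 0.1024 + 0.0081 + 0.0004 = 0.2866
O = 0.1116 / √(0.2876 × 0.2866) = 0.1116 / 0.287100 = 0.38871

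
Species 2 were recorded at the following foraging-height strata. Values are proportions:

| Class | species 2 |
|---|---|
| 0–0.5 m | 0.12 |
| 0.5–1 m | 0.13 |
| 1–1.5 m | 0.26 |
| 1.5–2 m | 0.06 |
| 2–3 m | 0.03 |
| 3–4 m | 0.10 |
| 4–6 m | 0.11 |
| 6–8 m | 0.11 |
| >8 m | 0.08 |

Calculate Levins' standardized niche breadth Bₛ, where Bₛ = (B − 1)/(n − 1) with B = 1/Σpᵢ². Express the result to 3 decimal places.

Σpᵢ² = 0.12² + 0.13² + 0.26² + 0.06² + 0.03² + 0.10² + 0.11² + 0.11² + 0.08² = 0.0144 + 0.0169 + 0.0676 + 0.0036 + 0.0009 + 0.0100 + 0.0121 + 0.0121 + 0.0064 = 0.1440
B = 1 / 0.1440 = 6.94444
Bₛ = (B − 1)/(n − 1) = (6.94444 − 1)/(9 − 1) = 5.94444/8 = 0.74306

0.743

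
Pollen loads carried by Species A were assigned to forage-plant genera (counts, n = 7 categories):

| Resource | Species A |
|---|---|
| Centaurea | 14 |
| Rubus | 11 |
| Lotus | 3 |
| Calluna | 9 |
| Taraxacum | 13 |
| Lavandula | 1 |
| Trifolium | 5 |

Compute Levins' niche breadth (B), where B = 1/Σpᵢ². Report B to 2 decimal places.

5.21

Proportions for Species A (n=56): 14/56=0.2500, 11/56=0.1964, 3/56=0.0536, 9/56=0.1607, 13/56=0.2321, 1/56=0.0179, 5/56=0.0893
Σpᵢ² = 0.2500² + 0.1964² + 0.0536² + 0.1607² + 0.2321² + 0.0179² + 0.0893² = 0.062500 + 0.038573 + 0.002873 + 0.025824 + 0.053870 + 0.000320 + 0.007974 = 0.191934
B = 1 / 0.191934 = 5.2101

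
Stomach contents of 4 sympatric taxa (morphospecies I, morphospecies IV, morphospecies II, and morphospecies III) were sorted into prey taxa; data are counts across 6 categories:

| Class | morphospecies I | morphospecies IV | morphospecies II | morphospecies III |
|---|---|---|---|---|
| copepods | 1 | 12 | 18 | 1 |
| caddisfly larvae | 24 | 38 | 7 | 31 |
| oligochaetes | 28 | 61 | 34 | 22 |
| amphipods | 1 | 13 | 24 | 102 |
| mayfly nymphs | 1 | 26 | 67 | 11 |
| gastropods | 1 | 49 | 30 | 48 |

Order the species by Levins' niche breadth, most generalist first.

Proportions for morphospecies I (n=56): 1/56=0.0179, 24/56=0.4286, 28/56=0.5000, 1/56=0.0179, 1/56=0.0179, 1/56=0.0179
Proportions for morphospecies IV (n=199): 12/199=0.0603, 38/199=0.1910, 61/199=0.3065, 13/199=0.0653, 26/199=0.1307, 49/199=0.2462
Proportions for morphospecies II (n=180): 18/180=0.1000, 7/180=0.0389, 34/180=0.1889, 24/180=0.1333, 67/180=0.3722, 30/180=0.1667
Proportions for morphospecies III (n=215): 1/215=0.0047, 31/215=0.1442, 22/215=0.1023, 102/215=0.4744, 11/215=0.0512, 48/215=0.2233
Σp_Iᵢ² = 0.0179² + 0.4286² + 0.5000² + 0.0179² + 0.0179² + 0.0179² = 0.000320 + 0.183698 + 0.250000 + 0.000320 + 0.000320 + 0.000320 = 0.434978
B_I = 1 / 0.434978 = 2.2990
Σp_IVᵢ² = 0.0603² + 0.1910² + 0.3065² + 0.0653² + 0.1307² + 0.2462² = 0.003636 + 0.036481 + 0.093942 + 0.004264 + 0.017082 + 0.060614 = 0.216019
B_IV = 1 / 0.216019 = 4.6292
Σp_IIᵢ² = 0.1000² + 0.0389² + 0.1889² + 0.1333² + 0.3722² + 0.1667² = 0.010000 + 0.001513 + 0.035683 + 0.017769 + 0.138533 + 0.027789 = 0.231287
B_II = 1 / 0.231287 = 4.3236
Σp_IIIᵢ² = 0.0047² + 0.1442² + 0.1023² + 0.4744² + 0.0512² + 0.2233² = 0.000022 + 0.020794 + 0.010465 + 0.225055 + 0.002621 + 0.049863 = 0.308820
B_III = 1 / 0.308820 = 3.2381
Ranking by B (broadest → narrowest): morphospecies IV (4.63) > morphospecies II (4.32) > morphospecies III (3.24) > morphospecies I (2.30)

morphospecies IV > morphospecies II > morphospecies III > morphospecies I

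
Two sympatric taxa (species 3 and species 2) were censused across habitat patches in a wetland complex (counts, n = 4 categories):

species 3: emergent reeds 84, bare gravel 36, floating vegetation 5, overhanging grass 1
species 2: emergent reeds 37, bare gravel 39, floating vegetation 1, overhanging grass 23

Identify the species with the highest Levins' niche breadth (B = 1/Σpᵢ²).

Proportions for species 3 (n=126): 84/126=0.6667, 36/126=0.2857, 5/126=0.0397, 1/126=0.0079
Proportions for species 2 (n=100): 37/100=0.3700, 39/100=0.3900, 1/100=0.0100, 23/100=0.2300
Σp_3ᵢ² = 0.6667² + 0.2857² + 0.0397² + 0.0079² = 0.444489 + 0.081624 + 0.001576 + 0.000062 = 0.527751
B_3 = 1 / 0.527751 = 1.8948
Σp_2ᵢ² = 0.3700² + 0.3900² + 0.0100² + 0.2300² = 0.136900 + 0.152100 + 0.000100 + 0.052900 = 0.342000
B_2 = 1 / 0.342000 = 2.9240
Highest B → broadest niche (most generalist): species 2 (B = 2.92).

species 2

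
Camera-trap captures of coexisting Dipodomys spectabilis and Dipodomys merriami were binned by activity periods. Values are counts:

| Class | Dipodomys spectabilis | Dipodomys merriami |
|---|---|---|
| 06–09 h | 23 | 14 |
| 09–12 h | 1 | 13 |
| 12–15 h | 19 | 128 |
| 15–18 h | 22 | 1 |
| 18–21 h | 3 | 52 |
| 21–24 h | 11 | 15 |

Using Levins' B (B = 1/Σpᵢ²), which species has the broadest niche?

Dipodomys spectabilis

Proportions for Dipodomys spectabilis (n=79): 23/79=0.2911, 1/79=0.0127, 19/79=0.2405, 22/79=0.2785, 3/79=0.0380, 11/79=0.1392
Proportions for Dipodomys merriami (n=223): 14/223=0.0628, 13/223=0.0583, 128/223=0.5740, 1/223=0.0045, 52/223=0.2332, 15/223=0.0673
Σp_specᵢ² = 0.2911² + 0.0127² + 0.2405² + 0.2785² + 0.0380² + 0.1392² = 0.084739 + 0.000161 + 0.057840 + 0.077562 + 0.001444 + 0.019377 = 0.241123
B_spec = 1 / 0.241123 = 4.1473
Σp_merrᵢ² = 0.0628² + 0.0583² + 0.5740² + 0.0045² + 0.2332² + 0.0673² = 0.003944 + 0.003399 + 0.329476 + 0.000020 + 0.054382 + 0.004529 = 0.395750
B_merr = 1 / 0.395750 = 2.5268
Highest B → broadest niche (most generalist): Dipodomys spectabilis (B = 4.15).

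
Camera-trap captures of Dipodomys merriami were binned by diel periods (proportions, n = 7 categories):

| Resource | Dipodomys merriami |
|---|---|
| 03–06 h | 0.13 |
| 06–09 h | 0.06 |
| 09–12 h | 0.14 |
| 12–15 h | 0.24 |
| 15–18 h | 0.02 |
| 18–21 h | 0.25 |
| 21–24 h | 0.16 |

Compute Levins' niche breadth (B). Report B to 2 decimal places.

Σpᵢ² = 0.13² + 0.06² + 0.14² + 0.24² + 0.02² + 0.25² + 0.16² = 0.0169 + 0.0036 + 0.0196 + 0.0576 + 0.0004 + 0.0625 + 0.0256 = 0.1862
B = 1 / 0.1862 = 5.3706

5.37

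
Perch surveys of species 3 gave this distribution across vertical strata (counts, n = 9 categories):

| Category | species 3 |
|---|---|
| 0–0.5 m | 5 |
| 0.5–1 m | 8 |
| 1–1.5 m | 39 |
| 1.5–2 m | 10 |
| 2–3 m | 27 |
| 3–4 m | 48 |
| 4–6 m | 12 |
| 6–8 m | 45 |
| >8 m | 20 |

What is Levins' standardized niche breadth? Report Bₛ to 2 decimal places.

Proportions for species 3 (n=214): 5/214=0.0234, 8/214=0.0374, 39/214=0.1822, 10/214=0.0467, 27/214=0.1262, 48/214=0.2243, 12/214=0.0561, 45/214=0.2103, 20/214=0.0935
Σpᵢ² = 0.0234² + 0.0374² + 0.1822² + 0.0467² + 0.1262² + 0.2243² + 0.0561² + 0.2103² + 0.0935² = 0.000548 + 0.001399 + 0.033197 + 0.002181 + 0.015926 + 0.050310 + 0.003147 + 0.044226 + 0.008742 = 0.159676
B = 1 / 0.159676 = 6.2627
Bₛ = (B − 1)/(n − 1) = (6.2627 − 1)/(9 − 1) = 5.2627/8 = 0.6578

0.66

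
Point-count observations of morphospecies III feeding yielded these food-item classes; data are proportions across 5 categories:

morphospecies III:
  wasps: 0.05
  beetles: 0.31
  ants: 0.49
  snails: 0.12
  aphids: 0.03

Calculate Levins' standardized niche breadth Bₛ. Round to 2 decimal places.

0.46

Σpᵢ² = 0.05² + 0.31² + 0.49² + 0.12² + 0.03² = 0.0025 + 0.0961 + 0.2401 + 0.0144 + 0.0009 = 0.3540
B = 1 / 0.3540 = 2.8249
Bₛ = (B − 1)/(n − 1) = (2.8249 − 1)/(5 − 1) = 1.8249/4 = 0.4562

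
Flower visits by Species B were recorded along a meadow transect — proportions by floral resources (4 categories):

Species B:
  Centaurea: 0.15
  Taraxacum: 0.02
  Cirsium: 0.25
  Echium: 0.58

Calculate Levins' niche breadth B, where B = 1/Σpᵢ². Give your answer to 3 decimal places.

2.371

Σpᵢ² = 0.15² + 0.02² + 0.25² + 0.58² = 0.0225 + 0.0004 + 0.0625 + 0.3364 = 0.4218
B = 1 / 0.4218 = 2.37079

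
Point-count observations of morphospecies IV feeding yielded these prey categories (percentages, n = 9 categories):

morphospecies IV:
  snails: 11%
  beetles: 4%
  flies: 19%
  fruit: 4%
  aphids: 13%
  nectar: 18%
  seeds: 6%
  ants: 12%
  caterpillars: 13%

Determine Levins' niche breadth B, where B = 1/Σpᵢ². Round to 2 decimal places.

7.37

Convert percentages to proportions (divide by 100).
Σpᵢ² = 0.11² + 0.04² + 0.19² + 0.04² + 0.13² + 0.18² + 0.06² + 0.12² + 0.13² = 0.0121 + 0.0016 + 0.0361 + 0.0016 + 0.0169 + 0.0324 + 0.0036 + 0.0144 + 0.0169 = 0.1356
B = 1 / 0.1356 = 7.3746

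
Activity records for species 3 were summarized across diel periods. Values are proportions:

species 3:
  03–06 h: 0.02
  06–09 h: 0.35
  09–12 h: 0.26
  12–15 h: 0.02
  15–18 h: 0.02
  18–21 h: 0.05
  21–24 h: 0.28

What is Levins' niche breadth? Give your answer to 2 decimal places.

3.67

Σpᵢ² = 0.02² + 0.35² + 0.26² + 0.02² + 0.02² + 0.05² + 0.28² = 0.0004 + 0.1225 + 0.0676 + 0.0004 + 0.0004 + 0.0025 + 0.0784 = 0.2722
B = 1 / 0.2722 = 3.6738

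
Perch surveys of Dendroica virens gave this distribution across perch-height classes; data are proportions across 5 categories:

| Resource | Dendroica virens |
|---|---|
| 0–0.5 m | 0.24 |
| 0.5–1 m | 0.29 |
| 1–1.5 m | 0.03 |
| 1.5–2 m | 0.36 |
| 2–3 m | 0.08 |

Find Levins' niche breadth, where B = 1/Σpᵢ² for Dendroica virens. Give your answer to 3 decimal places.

Σpᵢ² = 0.24² + 0.29² + 0.03² + 0.36² + 0.08² = 0.0576 + 0.0841 + 0.0009 + 0.1296 + 0.0064 = 0.2786
B = 1 / 0.2786 = 3.58938

3.589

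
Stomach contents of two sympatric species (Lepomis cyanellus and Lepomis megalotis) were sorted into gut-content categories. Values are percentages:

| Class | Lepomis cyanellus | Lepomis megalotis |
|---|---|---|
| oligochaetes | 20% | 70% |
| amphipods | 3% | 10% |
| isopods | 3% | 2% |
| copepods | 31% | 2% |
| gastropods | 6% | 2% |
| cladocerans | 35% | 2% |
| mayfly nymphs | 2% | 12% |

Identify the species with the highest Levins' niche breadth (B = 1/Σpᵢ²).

Lepomis cyanellus

Convert percentages to proportions (divide by 100).
Σp_cyanᵢ² = 0.20² + 0.03² + 0.03² + 0.31² + 0.06² + 0.35² + 0.02² = 0.0400 + 0.0009 + 0.0009 + 0.0961 + 0.0036 + 0.1225 + 0.0004 = 0.2644
B_cyan = 1 / 0.2644 = 3.7821
Σp_megaᵢ² = 0.70² + 0.10² + 0.02² + 0.02² + 0.02² + 0.02² + 0.12² = 0.4900 + 0.0100 + 0.0004 + 0.0004 + 0.0004 + 0.0004 + 0.0144 = 0.5160
B_mega = 1 / 0.5160 = 1.9380
Highest B → broadest niche (most generalist): Lepomis cyanellus (B = 3.78).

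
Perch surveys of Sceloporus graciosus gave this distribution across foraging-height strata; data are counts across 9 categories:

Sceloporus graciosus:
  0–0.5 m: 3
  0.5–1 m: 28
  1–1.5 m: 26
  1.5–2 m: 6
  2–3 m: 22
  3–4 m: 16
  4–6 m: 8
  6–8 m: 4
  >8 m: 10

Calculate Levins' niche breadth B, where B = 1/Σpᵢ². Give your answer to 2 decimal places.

Proportions for Sceloporus graciosus (n=123): 3/123=0.0244, 28/123=0.2276, 26/123=0.2114, 6/123=0.0488, 22/123=0.1789, 16/123=0.1301, 8/123=0.0650, 4/123=0.0325, 10/123=0.0813
Σpᵢ² = 0.0244² + 0.2276² + 0.2114² + 0.0488² + 0.1789² + 0.1301² + 0.0650² + 0.0325² + 0.0813² = 0.000595 + 0.051802 + 0.044690 + 0.002381 + 0.032005 + 0.016926 + 0.004225 + 0.001056 + 0.006610 = 0.160290
B = 1 / 0.160290 = 6.2387

6.24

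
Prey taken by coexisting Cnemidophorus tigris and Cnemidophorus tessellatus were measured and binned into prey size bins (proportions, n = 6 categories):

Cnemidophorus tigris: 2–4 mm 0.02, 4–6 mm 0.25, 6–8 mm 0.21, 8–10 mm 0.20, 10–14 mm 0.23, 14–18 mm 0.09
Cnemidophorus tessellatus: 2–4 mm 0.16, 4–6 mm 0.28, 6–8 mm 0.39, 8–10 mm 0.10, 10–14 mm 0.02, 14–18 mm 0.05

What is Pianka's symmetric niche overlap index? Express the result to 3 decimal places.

Σ p₁ᵢp₂ᵢ = 0.0032 + 0.0700 + 0.0819 + 0.0200 + 0.0046 + 0.0045 = 0.1842
Σp_1ᵢ² = 0.02² + 0.25² + 0.21² + 0.20² + 0.23² + 0.09² = 0.0004 + 0.0625 + 0.0441 + 0.0400 + 0.0529 + 0.0081 = 0.2080
Σp_2ᵢ² = 0.16² + 0.28² + 0.39² + 0.10² + 0.02² + 0.05² = 0.0256 + 0.0784 + 0.1521 + 0.0100 + 0.0004 + 0.0025 = 0.2690
O = 0.1842 / √(0.2080 × 0.2690) = 0.1842 / 0.236542 = 0.77872

0.779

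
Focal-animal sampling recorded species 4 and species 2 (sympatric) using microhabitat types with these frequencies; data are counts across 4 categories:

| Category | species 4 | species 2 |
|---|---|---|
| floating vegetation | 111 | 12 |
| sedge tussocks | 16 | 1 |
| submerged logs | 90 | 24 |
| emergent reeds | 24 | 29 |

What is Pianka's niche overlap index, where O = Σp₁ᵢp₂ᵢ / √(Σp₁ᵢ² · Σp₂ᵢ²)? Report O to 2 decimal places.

Proportions for species 4 (n=241): 111/241=0.4606, 16/241=0.0664, 90/241=0.3734, 24/241=0.0996
Proportions for species 2 (n=66): 12/66=0.1818, 1/66=0.0152, 24/66=0.3636, 29/66=0.4394
Σ p₁ᵢp₂ᵢ = 0.083737 + 0.001009 + 0.135768 + 0.043764 = 0.264278
Σp_1ᵢ² = 0.4606² + 0.0664² + 0.3734² + 0.0996² = 0.212152 + 0.004409 + 0.139428 + 0.009920 = 0.365909
Σp_2ᵢ² = 0.1818² + 0.0152² + 0.3636² + 0.4394² = 0.033051 + 0.000231 + 0.132205 + 0.193072 = 0.358559
O = 0.264278 / √(0.365909 × 0.358559) = 0.264278 / 0.3622154 = 0.7296

0.73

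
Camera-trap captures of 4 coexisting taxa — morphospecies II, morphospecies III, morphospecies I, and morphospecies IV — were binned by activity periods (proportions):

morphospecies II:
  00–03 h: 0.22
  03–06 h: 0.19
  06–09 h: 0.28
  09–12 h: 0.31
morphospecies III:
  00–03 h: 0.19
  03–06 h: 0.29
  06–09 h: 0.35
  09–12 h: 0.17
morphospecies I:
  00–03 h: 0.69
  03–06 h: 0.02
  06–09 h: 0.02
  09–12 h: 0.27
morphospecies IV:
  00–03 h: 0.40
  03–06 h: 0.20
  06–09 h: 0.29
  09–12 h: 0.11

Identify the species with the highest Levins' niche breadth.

morphospecies II

Σp_IIᵢ² = 0.22² + 0.19² + 0.28² + 0.31² = 0.0484 + 0.0361 + 0.0784 + 0.0961 = 0.2590
B_II = 1 / 0.2590 = 3.8610
Σp_IIIᵢ² = 0.19² + 0.29² + 0.35² + 0.17² = 0.0361 + 0.0841 + 0.1225 + 0.0289 = 0.2716
B_III = 1 / 0.2716 = 3.6819
Σp_Iᵢ² = 0.69² + 0.02² + 0.02² + 0.27² = 0.4761 + 0.0004 + 0.0004 + 0.0729 = 0.5498
B_I = 1 / 0.5498 = 1.8188
Σp_IVᵢ² = 0.40² + 0.20² + 0.29² + 0.11² = 0.1600 + 0.0400 + 0.0841 + 0.0121 = 0.2962
B_IV = 1 / 0.2962 = 3.3761
Highest B → broadest niche (most generalist): morphospecies II (B = 3.86).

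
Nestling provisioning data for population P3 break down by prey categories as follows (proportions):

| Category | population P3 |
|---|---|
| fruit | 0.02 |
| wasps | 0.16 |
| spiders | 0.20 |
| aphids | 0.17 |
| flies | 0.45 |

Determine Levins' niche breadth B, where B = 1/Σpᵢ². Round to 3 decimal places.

Σpᵢ² = 0.02² + 0.16² + 0.20² + 0.17² + 0.45² = 0.0004 + 0.0256 + 0.0400 + 0.0289 + 0.2025 = 0.2974
B = 1 / 0.2974 = 3.36247

3.362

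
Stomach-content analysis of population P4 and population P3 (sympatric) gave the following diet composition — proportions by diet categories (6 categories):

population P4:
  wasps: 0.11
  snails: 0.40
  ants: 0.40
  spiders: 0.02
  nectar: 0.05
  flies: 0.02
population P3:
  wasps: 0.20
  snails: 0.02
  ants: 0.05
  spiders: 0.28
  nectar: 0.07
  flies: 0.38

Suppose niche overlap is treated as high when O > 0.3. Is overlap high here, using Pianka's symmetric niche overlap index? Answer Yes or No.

No

Σ p₁ᵢp₂ᵢ = 0.0220 + 0.0080 + 0.0200 + 0.0056 + 0.0035 + 0.0076 = 0.0667
Σp_1ᵢ² = 0.11² + 0.40² + 0.40² + 0.02² + 0.05² + 0.02² = 0.0121 + 0.1600 + 0.1600 + 0.0004 + 0.0025 + 0.0004 = 0.3354
Σp_2ᵢ² = 0.20² + 0.02² + 0.05² + 0.28² + 0.07² + 0.38² = 0.0400 + 0.0004 + 0.0025 + 0.0784 + 0.0049 + 0.1444 = 0.2706
O = 0.0667 / √(0.3354 × 0.2706) = 0.0667 / 0.30126 = 0.2214
O = 0.2214 < 0.3 → No.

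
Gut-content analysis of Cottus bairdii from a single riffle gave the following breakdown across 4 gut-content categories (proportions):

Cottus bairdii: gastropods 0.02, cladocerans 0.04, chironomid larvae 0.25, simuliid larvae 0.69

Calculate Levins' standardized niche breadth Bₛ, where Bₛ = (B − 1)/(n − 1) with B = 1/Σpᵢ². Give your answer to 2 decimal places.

Σpᵢ² = 0.02² + 0.04² + 0.25² + 0.69² = 0.0004 + 0.0016 + 0.0625 + 0.4761 = 0.5406
B = 1 / 0.5406 = 1.8498
Bₛ = (B − 1)/(n − 1) = (1.8498 − 1)/(4 − 1) = 0.8498/3 = 0.2833

0.28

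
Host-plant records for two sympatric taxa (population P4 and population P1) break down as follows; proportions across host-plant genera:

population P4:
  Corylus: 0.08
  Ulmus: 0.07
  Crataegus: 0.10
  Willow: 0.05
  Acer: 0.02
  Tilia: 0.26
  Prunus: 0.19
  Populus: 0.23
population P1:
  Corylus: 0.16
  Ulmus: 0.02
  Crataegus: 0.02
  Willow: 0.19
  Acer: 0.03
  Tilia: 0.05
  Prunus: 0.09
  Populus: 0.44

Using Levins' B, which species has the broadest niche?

Σp_P4ᵢ² = 0.08² + 0.07² + 0.10² + 0.05² + 0.02² + 0.26² + 0.19² + 0.23² = 0.0064 + 0.0049 + 0.0100 + 0.0025 + 0.0004 + 0.0676 + 0.0361 + 0.0529 = 0.1808
B_P4 = 1 / 0.1808 = 5.5310
Σp_P1ᵢ² = 0.16² + 0.02² + 0.02² + 0.19² + 0.03² + 0.05² + 0.09² + 0.44² = 0.0256 + 0.0004 + 0.0004 + 0.0361 + 0.0009 + 0.0025 + 0.0081 + 0.1936 = 0.2676
B_P1 = 1 / 0.2676 = 3.7369
Highest B → broadest niche (most generalist): population P4 (B = 5.53).

population P4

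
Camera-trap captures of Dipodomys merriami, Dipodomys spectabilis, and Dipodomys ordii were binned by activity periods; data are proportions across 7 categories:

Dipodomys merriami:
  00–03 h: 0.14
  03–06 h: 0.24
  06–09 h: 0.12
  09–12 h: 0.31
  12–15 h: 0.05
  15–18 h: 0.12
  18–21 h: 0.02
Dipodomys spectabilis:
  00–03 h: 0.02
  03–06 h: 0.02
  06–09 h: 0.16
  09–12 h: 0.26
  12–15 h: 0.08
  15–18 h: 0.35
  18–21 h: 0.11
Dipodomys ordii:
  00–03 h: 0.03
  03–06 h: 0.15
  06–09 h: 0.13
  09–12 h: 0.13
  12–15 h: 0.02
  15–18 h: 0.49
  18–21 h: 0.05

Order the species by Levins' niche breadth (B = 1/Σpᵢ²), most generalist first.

Dipodomys merriami > Dipodomys spectabilis > Dipodomys ordii

Σp_merrᵢ² = 0.14² + 0.24² + 0.12² + 0.31² + 0.05² + 0.12² + 0.02² = 0.0196 + 0.0576 + 0.0144 + 0.0961 + 0.0025 + 0.0144 + 0.0004 = 0.2050
B_merr = 1 / 0.2050 = 4.8780
Σp_specᵢ² = 0.02² + 0.02² + 0.16² + 0.26² + 0.08² + 0.35² + 0.11² = 0.0004 + 0.0004 + 0.0256 + 0.0676 + 0.0064 + 0.1225 + 0.0121 = 0.2350
B_spec = 1 / 0.2350 = 4.2553
Σp_ordiᵢ² = 0.03² + 0.15² + 0.13² + 0.13² + 0.02² + 0.49² + 0.05² = 0.0009 + 0.0225 + 0.0169 + 0.0169 + 0.0004 + 0.2401 + 0.0025 = 0.3002
B_ordi = 1 / 0.3002 = 3.3311
Ranking by B (broadest → narrowest): Dipodomys merriami (4.88) > Dipodomys spectabilis (4.26) > Dipodomys ordii (3.33)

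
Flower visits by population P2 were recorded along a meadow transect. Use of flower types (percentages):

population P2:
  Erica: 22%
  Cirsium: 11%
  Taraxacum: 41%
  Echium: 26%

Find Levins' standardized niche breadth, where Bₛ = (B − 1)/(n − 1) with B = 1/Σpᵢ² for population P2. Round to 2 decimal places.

0.79

Convert percentages to proportions (divide by 100).
Σpᵢ² = 0.22² + 0.11² + 0.41² + 0.26² = 0.0484 + 0.0121 + 0.1681 + 0.0676 = 0.2962
B = 1 / 0.2962 = 3.3761
Bₛ = (B − 1)/(n − 1) = (3.3761 − 1)/(4 − 1) = 2.3761/3 = 0.7920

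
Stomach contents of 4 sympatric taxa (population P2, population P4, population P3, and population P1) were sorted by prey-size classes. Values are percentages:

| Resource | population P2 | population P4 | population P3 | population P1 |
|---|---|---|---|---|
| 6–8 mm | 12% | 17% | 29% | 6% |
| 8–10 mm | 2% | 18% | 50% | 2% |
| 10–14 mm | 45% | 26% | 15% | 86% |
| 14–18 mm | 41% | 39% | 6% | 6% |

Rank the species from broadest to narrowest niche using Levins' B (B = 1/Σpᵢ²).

population P4 > population P3 > population P2 > population P1

Convert percentages to proportions (divide by 100).
Σp_P2ᵢ² = 0.12² + 0.02² + 0.45² + 0.41² = 0.0144 + 0.0004 + 0.2025 + 0.1681 = 0.3854
B_P2 = 1 / 0.3854 = 2.5947
Σp_P4ᵢ² = 0.17² + 0.18² + 0.26² + 0.39² = 0.0289 + 0.0324 + 0.0676 + 0.1521 = 0.2810
B_P4 = 1 / 0.2810 = 3.5587
Σp_P3ᵢ² = 0.29² + 0.50² + 0.15² + 0.06² = 0.0841 + 0.2500 + 0.0225 + 0.0036 = 0.3602
B_P3 = 1 / 0.3602 = 2.7762
Σp_P1ᵢ² = 0.06² + 0.02² + 0.86² + 0.06² = 0.0036 + 0.0004 + 0.7396 + 0.0036 = 0.7472
B_P1 = 1 / 0.7472 = 1.3383
Ranking by B (broadest → narrowest): population P4 (3.56) > population P3 (2.78) > population P2 (2.59) > population P1 (1.34)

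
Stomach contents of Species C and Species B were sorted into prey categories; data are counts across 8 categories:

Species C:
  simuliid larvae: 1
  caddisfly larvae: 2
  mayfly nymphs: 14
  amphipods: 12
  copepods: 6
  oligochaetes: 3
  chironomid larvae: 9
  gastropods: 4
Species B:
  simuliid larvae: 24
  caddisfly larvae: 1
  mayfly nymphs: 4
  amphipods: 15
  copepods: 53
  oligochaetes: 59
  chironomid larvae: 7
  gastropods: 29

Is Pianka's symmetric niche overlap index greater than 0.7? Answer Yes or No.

No

Proportions for Species C (n=51): 1/51=0.0196, 2/51=0.0392, 14/51=0.2745, 12/51=0.2353, 6/51=0.1176, 3/51=0.0588, 9/51=0.1765, 4/51=0.0784
Proportions for Species B (n=192): 24/192=0.1250, 1/192=0.0052, 4/192=0.0208, 15/192=0.0781, 53/192=0.2760, 59/192=0.3073, 7/192=0.0365, 29/192=0.1510
Σ p₁ᵢp₂ᵢ = 0.002450 + 0.000204 + 0.005710 + 0.018377 + 0.032458 + 0.018069 + 0.006442 + 0.011838 = 0.095548
Σp_1ᵢ² = 0.0196² + 0.0392² + 0.2745² + 0.2353² + 0.1176² + 0.0588² + 0.1765² + 0.0784² = 0.000384 + 0.001537 + 0.075350 + 0.055366 + 0.013830 + 0.003457 + 0.031152 + 0.006147 = 0.187223
Σp_2ᵢ² = 0.1250² + 0.0052² + 0.0208² + 0.0781² + 0.2760² + 0.3073² + 0.0365² + 0.1510² = 0.015625 + 0.000027 + 0.000433 + 0.006100 + 0.076176 + 0.094433 + 0.001332 + 0.022801 = 0.216927
O = 0.095548 / √(0.187223 × 0.216927) = 0.095548 / 0.2015285 = 0.4741
O = 0.4741 < 0.7 → No.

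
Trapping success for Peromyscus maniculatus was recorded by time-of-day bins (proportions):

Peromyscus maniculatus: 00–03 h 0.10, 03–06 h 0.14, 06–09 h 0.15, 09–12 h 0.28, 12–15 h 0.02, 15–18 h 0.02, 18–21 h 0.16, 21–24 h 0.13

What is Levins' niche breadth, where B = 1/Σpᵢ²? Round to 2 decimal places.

Σpᵢ² = 0.10² + 0.14² + 0.15² + 0.28² + 0.02² + 0.02² + 0.16² + 0.13² = 0.0100 + 0.0196 + 0.0225 + 0.0784 + 0.0004 + 0.0004 + 0.0256 + 0.0169 = 0.1738
B = 1 / 0.1738 = 5.7537

5.75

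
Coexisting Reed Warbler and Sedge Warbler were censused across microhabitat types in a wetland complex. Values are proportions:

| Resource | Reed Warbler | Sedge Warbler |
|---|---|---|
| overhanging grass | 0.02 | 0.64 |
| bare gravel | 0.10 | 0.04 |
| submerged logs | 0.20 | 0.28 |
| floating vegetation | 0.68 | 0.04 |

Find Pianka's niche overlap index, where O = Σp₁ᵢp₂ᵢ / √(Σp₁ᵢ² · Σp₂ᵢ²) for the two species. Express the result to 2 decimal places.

0.20

Σ p₁ᵢp₂ᵢ = 0.0128 + 0.0040 + 0.0560 + 0.0272 = 0.1000
Σp_1ᵢ² = 0.02² + 0.10² + 0.20² + 0.68² = 0.0004 + 0.0100 + 0.0400 + 0.4624 = 0.5128
Σp_2ᵢ² = 0.64² + 0.04² + 0.28² + 0.04² = 0.4096 + 0.0016 + 0.0784 + 0.0016 = 0.4912
O = 0.1000 / √(0.5128 × 0.4912) = 0.1000 / 0.50188 = 0.1993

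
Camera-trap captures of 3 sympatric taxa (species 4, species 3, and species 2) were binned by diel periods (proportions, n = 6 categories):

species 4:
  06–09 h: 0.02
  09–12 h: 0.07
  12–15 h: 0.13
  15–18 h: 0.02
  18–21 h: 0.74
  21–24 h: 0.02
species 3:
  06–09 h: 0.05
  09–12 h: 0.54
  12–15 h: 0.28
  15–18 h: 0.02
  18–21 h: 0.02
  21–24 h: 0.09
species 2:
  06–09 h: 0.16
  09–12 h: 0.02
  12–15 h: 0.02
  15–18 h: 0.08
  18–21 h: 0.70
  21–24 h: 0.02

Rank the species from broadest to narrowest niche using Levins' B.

Σp_4ᵢ² = 0.02² + 0.07² + 0.13² + 0.02² + 0.74² + 0.02² = 0.0004 + 0.0049 + 0.0169 + 0.0004 + 0.5476 + 0.0004 = 0.5706
B_4 = 1 / 0.5706 = 1.7525
Σp_3ᵢ² = 0.05² + 0.54² + 0.28² + 0.02² + 0.02² + 0.09² = 0.0025 + 0.2916 + 0.0784 + 0.0004 + 0.0004 + 0.0081 = 0.3814
B_3 = 1 / 0.3814 = 2.6219
Σp_2ᵢ² = 0.16² + 0.02² + 0.02² + 0.08² + 0.70² + 0.02² = 0.0256 + 0.0004 + 0.0004 + 0.0064 + 0.4900 + 0.0004 = 0.5232
B_2 = 1 / 0.5232 = 1.9113
Ranking by B (broadest → narrowest): species 3 (2.62) > species 2 (1.91) > species 4 (1.75)

species 3 > species 2 > species 4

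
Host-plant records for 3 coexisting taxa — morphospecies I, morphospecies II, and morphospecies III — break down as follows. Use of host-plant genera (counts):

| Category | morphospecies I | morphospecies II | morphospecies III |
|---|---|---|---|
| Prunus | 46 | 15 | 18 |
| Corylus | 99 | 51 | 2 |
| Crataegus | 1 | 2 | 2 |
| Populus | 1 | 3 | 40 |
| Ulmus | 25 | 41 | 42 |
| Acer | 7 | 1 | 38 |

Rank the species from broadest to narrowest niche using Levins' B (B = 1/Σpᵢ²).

Proportions for morphospecies I (n=179): 46/179=0.2570, 99/179=0.5531, 1/179=0.0056, 1/179=0.0056, 25/179=0.1397, 7/179=0.0391
Proportions for morphospecies II (n=113): 15/113=0.1327, 51/113=0.4513, 2/113=0.0177, 3/113=0.0265, 41/113=0.3628, 1/113=0.0088
Proportions for morphospecies III (n=142): 18/142=0.1268, 2/142=0.0141, 2/142=0.0141, 40/142=0.2817, 42/142=0.2958, 38/142=0.2676
Σp_Iᵢ² = 0.2570² + 0.5531² + 0.0056² + 0.0056² + 0.1397² + 0.0391² = 0.066049 + 0.305920 + 0.000031 + 0.000031 + 0.019516 + 0.001529 = 0.393076
B_I = 1 / 0.393076 = 2.5440
Σp_IIᵢ² = 0.1327² + 0.4513² + 0.0177² + 0.0265² + 0.3628² + 0.0088² = 0.017609 + 0.203672 + 0.000313 + 0.000702 + 0.131624 + 0.000077 = 0.353997
B_II = 1 / 0.353997 = 2.8249
Σp_IIIᵢ² = 0.1268² + 0.0141² + 0.0141² + 0.2817² + 0.2958² + 0.2676² = 0.016078 + 0.000199 + 0.000199 + 0.079355 + 0.087498 + 0.071610 = 0.254939
B_III = 1 / 0.254939 = 3.9225
Ranking by B (broadest → narrowest): morphospecies III (3.92) > morphospecies II (2.82) > morphospecies I (2.54)

morphospecies III > morphospecies II > morphospecies I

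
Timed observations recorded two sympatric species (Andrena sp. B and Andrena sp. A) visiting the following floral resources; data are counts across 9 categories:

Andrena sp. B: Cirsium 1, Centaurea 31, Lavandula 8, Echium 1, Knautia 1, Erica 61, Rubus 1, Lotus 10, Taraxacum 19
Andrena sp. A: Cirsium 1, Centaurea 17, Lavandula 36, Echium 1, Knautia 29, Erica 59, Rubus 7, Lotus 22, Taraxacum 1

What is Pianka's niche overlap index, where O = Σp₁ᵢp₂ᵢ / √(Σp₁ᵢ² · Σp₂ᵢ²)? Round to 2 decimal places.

0.81

Proportions for Andrena sp. B (n=133): 1/133=0.0075, 31/133=0.2331, 8/133=0.0602, 1/133=0.0075, 1/133=0.0075, 61/133=0.4586, 1/133=0.0075, 10/133=0.0752, 19/133=0.1429
Proportions for Andrena sp. A (n=173): 1/173=0.0058, 17/173=0.0983, 36/173=0.2081, 1/173=0.0058, 29/173=0.1676, 59/173=0.3410, 7/173=0.0405, 22/173=0.1272, 1/173=0.0058
Σ p₁ᵢp₂ᵢ = 0.000044 + 0.022914 + 0.012528 + 0.000044 + 0.001257 + 0.156383 + 0.000304 + 0.009565 + 0.000829 = 0.203868
Σp_1ᵢ² = 0.0075² + 0.2331² + 0.0602² + 0.0075² + 0.0075² + 0.4586² + 0.0075² + 0.0752² + 0.1429² = 0.000056 + 0.054336 + 0.003624 + 0.000056 + 0.000056 + 0.210314 + 0.000056 + 0.005655 + 0.020420 = 0.294573
Σp_2ᵢ² = 0.0058² + 0.0983² + 0.2081² + 0.0058² + 0.1676² + 0.3410² + 0.0405² + 0.1272² + 0.0058² = 0.000034 + 0.009663 + 0.043306 + 0.000034 + 0.028090 + 0.116281 + 0.001640 + 0.016180 + 0.000034 = 0.215262
O = 0.203868 / √(0.294573 × 0.215262) = 0.203868 / 0.2518142 = 0.8096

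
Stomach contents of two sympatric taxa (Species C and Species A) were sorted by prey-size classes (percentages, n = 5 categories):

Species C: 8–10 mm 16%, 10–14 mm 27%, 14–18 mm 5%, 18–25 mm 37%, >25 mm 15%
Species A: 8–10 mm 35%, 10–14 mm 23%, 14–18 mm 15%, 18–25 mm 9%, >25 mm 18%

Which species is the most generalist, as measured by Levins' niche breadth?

Species A

Convert percentages to proportions (divide by 100).
Σp_Cᵢ² = 0.16² + 0.27² + 0.05² + 0.37² + 0.15² = 0.0256 + 0.0729 + 0.0025 + 0.1369 + 0.0225 = 0.2604
B_C = 1 / 0.2604 = 3.8402
Σp_Aᵢ² = 0.35² + 0.23² + 0.15² + 0.09² + 0.18² = 0.1225 + 0.0529 + 0.0225 + 0.0081 + 0.0324 = 0.2384
B_A = 1 / 0.2384 = 4.1946
Highest B → broadest niche (most generalist): Species A (B = 4.19).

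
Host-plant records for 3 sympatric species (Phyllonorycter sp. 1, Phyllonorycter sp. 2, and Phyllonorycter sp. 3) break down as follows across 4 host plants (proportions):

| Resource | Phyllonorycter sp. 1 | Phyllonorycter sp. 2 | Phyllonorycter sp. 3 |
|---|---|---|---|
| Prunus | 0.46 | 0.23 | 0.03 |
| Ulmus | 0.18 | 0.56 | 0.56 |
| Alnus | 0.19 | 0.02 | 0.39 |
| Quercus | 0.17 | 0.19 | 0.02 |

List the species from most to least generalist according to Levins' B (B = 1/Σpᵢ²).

Phyllonorycter sp. 1 > Phyllonorycter sp. 2 > Phyllonorycter sp. 3

Σp_1ᵢ² = 0.46² + 0.18² + 0.19² + 0.17² = 0.2116 + 0.0324 + 0.0361 + 0.0289 = 0.3090
B_1 = 1 / 0.3090 = 3.2362
Σp_2ᵢ² = 0.23² + 0.56² + 0.02² + 0.19² = 0.0529 + 0.3136 + 0.0004 + 0.0361 = 0.4030
B_2 = 1 / 0.4030 = 2.4814
Σp_3ᵢ² = 0.03² + 0.56² + 0.39² + 0.02² = 0.0009 + 0.3136 + 0.1521 + 0.0004 = 0.4670
B_3 = 1 / 0.4670 = 2.1413
Ranking by B (broadest → narrowest): Phyllonorycter sp. 1 (3.24) > Phyllonorycter sp. 2 (2.48) > Phyllonorycter sp. 3 (2.14)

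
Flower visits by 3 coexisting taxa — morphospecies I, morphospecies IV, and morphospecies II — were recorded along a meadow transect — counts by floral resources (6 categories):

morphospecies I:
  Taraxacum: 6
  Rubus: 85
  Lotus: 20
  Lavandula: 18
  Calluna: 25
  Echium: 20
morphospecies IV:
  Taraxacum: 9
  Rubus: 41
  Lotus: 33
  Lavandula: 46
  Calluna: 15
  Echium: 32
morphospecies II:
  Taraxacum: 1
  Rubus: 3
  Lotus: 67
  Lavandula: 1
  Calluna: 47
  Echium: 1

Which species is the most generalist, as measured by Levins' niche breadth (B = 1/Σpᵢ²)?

morphospecies IV

Proportions for morphospecies I (n=174): 6/174=0.0345, 85/174=0.4885, 20/174=0.1149, 18/174=0.1034, 25/174=0.1437, 20/174=0.1149
Proportions for morphospecies IV (n=176): 9/176=0.0511, 41/176=0.2330, 33/176=0.1875, 46/176=0.2614, 15/176=0.0852, 32/176=0.1818
Proportions for morphospecies II (n=120): 1/120=0.0083, 3/120=0.0250, 67/120=0.5583, 1/120=0.0083, 47/120=0.3917, 1/120=0.0083
Σp_Iᵢ² = 0.0345² + 0.4885² + 0.1149² + 0.1034² + 0.1437² + 0.1149² = 0.001190 + 0.238632 + 0.013202 + 0.010692 + 0.020650 + 0.013202 = 0.297568
B_I = 1 / 0.297568 = 3.3606
Σp_IVᵢ² = 0.0511² + 0.2330² + 0.1875² + 0.2614² + 0.0852² + 0.1818² = 0.002611 + 0.054289 + 0.035156 + 0.068330 + 0.007259 + 0.033051 = 0.200696
B_IV = 1 / 0.200696 = 4.9827
Σp_IIᵢ² = 0.0083² + 0.0250² + 0.5583² + 0.0083² + 0.3917² + 0.0083² = 0.000069 + 0.000625 + 0.311699 + 0.000069 + 0.153429 + 0.000069 = 0.465960
B_II = 1 / 0.465960 = 2.1461
Highest B → broadest niche (most generalist): morphospecies IV (B = 4.98).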